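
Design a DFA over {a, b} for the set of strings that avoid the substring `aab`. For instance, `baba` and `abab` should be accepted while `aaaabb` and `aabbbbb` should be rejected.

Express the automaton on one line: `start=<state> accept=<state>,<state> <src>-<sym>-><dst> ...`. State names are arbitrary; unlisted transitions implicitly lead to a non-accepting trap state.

This is the complement of 'contains `aab`'. Use the same substring-matching states — q0 through q3 holding how much of `aab` has just been matched — but flip the accepting set: everything except the trap q3 accepts.
4 states suffice.
        a   b  
>* q0   q1  q0 
 * q1   q2  q0 
 * q2   q2  q3 
   q3   q3  q3 
(> = start, * = accepting)

start=q0 accept=q0,q1,q2 q0-a->q1 q0-b->q0 q1-a->q2 q1-b->q0 q2-a->q2 q2-b->q3 q3-a->q3 q3-b->q3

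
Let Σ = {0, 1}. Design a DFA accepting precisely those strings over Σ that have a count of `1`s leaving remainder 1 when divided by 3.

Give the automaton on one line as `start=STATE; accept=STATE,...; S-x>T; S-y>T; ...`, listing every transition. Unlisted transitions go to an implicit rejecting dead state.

Keep the running count of `1`s modulo 3: each `1` advances along the cycle s0 → s1 → s2 → s0 while other symbols loop. Accept at s1.
A 3-state machine:
        0   1  
>  s0   s0  s1 
 * s1   s1  s2 
   s2   s2  s0 
(> = start, * = accepting)

start=s0; accept=s1; s0-0>s0; s0-1>s1; s1-0>s1; s1-1>s2; s2-0>s2; s2-1>s0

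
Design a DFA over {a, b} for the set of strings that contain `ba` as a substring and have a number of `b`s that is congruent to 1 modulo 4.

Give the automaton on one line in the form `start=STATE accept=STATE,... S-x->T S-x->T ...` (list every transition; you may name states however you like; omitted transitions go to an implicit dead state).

Build one automaton per condition and run them in lockstep. One (3 states) tracks whether and how much of `ba` has been seen; the other (4 states) tracks the count of `b`s modulo 4. Each combined state is a pair, one component from each; accept when both components accept.
With 9 states:
        a   b  
>  q0   q0  q1 
   q1   q2  q3 
 * q2   q2  q4 
   q3   q4  q5 
   q4   q4  q6 
   q5   q6  q7 
   q6   q6  q8 
   q7   q8  q1 
   q8   q8  q2 
(> = start, * = accepting)

start=q0 accept=q2 q0-a->q0 q0-b->q1 q1-a->q2 q1-b->q3 q2-a->q2 q2-b->q4 q3-a->q4 q3-b->q5 q4-a->q4 q4-b->q6 q5-a->q6 q5-b->q7 q6-a->q6 q6-b->q8 q7-a->q8 q7-b->q1 q8-a->q8 q8-b->q2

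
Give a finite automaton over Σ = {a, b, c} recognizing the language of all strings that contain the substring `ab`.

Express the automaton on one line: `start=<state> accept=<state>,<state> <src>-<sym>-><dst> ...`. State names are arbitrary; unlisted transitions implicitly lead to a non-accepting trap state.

Track how much of `ab` has been matched so far: state S0 is no progress, S2 is the absorbing accept state reached once `ab` has occurred. Intermediate states record partial matches; on a mismatch, fall back to the longest reusable overlap.
3 states suffice.
        a   b   c  
>  S0   S1  S0  S0 
   S1   S1  S2  S0 
 * S2   S2  S2  S2 
(> = start, * = accepting)

start=S0 accept=S2 S0-a->S1 S0-b->S0 S0-c->S0 S1-a->S1 S1-b->S2 S1-c->S0 S2-a->S2 S2-b->S2 S2-c->S2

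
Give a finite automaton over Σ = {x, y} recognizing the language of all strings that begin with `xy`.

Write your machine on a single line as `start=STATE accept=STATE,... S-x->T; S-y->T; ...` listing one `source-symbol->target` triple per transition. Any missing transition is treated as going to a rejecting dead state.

Walk along `xy` while the input agrees: from q0 take `x` to q1, and so on. Any deviation drops to the rejecting sink q3. Once q2 is reached the prefix is confirmed and every continuation is accepted.
A 4-state machine:
        x   y  
>  q0   q1  q3 
   q1   q3  q2 
 * q2   q2  q2 
   q3   q3  q3 
(> = start, * = accepting)

start=q0; accept=q2; q0-x->q1; q0-y->q3; q1-x->q3; q1-y->q2; q2-x->q2; q2-y->q2; q3-x->q3; q3-y->q3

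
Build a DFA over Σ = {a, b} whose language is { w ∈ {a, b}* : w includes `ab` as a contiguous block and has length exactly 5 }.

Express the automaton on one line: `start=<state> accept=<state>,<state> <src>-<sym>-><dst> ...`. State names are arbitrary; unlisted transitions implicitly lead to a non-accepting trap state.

Run two small machines in parallel and take their product. The first has 3 states tracking whether and how much of `ab` has been seen; the second has 7 states tracking the input length, saturating at 6. A product state is a pair (one from each), accepting exactly when both do. After merging equivalent states the machine shrinks.
13 states suffice.
          a    b  
>  q0     q1   q2 
   q1     q3   q4 
   q2     q3   q5 
   q3     q6   q7 
   q4     q7   q7 
   q5     q6   q8 
   q6     q9  q10 
   q7    q10  q10 
   q8     q9  q11 
   q9    q11  q12 
   q10   q12  q12 
   q11   q11  q11 
 * q12   q11  q11 
(> = start, * = accepting)

start=q0 accept=q12 q0-a->q1 q0-b->q2 q1-a->q3 q1-b->q4 q2-a->q3 q2-b->q5 q3-a->q6 q3-b->q7 q4-a->q7 q4-b->q7 q5-a->q6 q5-b->q8 q6-a->q9 q6-b->q10 q7-a->q10 q7-b->q10 q8-a->q9 q8-b->q11 q9-a->q11 q9-b->q12 q10-a->q12 q10-b->q12 q11-a->q11 q11-b->q11 q12-a->q11 q12-b->q11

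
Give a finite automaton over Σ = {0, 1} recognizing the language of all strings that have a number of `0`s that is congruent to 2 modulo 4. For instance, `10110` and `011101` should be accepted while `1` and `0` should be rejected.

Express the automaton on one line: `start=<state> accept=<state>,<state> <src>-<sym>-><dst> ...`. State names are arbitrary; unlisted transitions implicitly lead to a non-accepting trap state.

The only thing that matters is how many `0`s have appeared, reduced mod 4. Use one state per residue: s0 for 0, …, s3 for 3. Reading `0` moves to the next residue; anything else stays put. s2 is accepting.
With 4 states:
        0   1  
>  s0   s1  s0 
   s1   s2  s1 
 * s2   s3  s2 
   s3   s0  s3 
(> = start, * = accepting)

start=s0 accept=s2 s0-0->s1 s0-1->s0 s1-0->s2 s1-1->s1 s2-0->s3 s2-1->s2 s3-0->s0 s3-1->s3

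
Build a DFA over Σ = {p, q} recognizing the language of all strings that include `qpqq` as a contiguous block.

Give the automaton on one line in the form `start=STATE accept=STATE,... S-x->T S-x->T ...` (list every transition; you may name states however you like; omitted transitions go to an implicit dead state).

States A..D record the length of the longest prefix of `qpqq` that matches the current input suffix. Reaching E means `qpqq` has been seen, and we stay there forever. Accept from E.
With 5 states:
       p  q 
>  A   A  B 
   B   C  B 
   C   A  D 
   D   C  E 
 * E   E  E 
(> = start, * = accepting)

start=A accept=E A-p->A A-q->B B-p->C B-q->B C-p->A C-q->D D-p->C D-q->E E-p->E E-q->E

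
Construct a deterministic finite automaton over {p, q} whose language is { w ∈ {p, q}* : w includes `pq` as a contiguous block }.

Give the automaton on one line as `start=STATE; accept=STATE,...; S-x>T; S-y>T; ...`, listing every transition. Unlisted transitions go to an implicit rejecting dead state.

States s0..s1 record the length of the longest prefix of `pq` that matches the current input suffix. Reaching s2 means `pq` has been seen, and we stay there forever. Accept from s2.
3 states suffice.
        p   q  
>  s0   s1  s0 
   s1   s1  s2 
 * s2   s2  s2 
(> = start, * = accepting)

start=s0; accept=s2; s0-p>s1; s0-q>s0; s1-p>s1; s1-q>s2; s2-p>s2; s2-q>s2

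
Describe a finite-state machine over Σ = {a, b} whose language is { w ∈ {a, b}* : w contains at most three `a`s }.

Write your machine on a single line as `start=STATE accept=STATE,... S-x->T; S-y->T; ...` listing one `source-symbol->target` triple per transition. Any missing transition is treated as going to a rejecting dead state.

start=q0; accept=q0,q1,q2,q3; q0-a->q1; q0-b->q0; q1-a->q2; q1-b->q1; q2-a->q3; q2-b->q2; q3-a->q4; q3-b->q3; q4-a->q4; q4-b->q4

Only the number of `a`s matters, and only up to 4. Make a chain q0 → q1 → q2 → q3 → q4 advanced by each `a` (with q4 absorbing); every other symbol self-loops. The accepting set is {q0, q1, q2, q3}.
A 5-state machine:
        a   b  
>* q0   q1  q0 
 * q1   q2  q1 
 * q2   q3  q2 
 * q3   q4  q3 
   q4   q4  q4 
(> = start, * = accepting)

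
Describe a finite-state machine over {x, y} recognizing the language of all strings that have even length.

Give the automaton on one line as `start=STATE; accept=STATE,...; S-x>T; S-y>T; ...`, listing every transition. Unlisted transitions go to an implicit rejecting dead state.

Only the length mod 2 matters, so use a 2-cycle: from any state, every input symbol moves to the next state, wrapping q1 back to q0. Mark q0 accepting.
With 2 states:
        x   y  
>* q0   q1  q1 
   q1   q0  q0 
(> = start, * = accepting)

start=q0; accept=q0; q0-x>q1; q0-y>q1; q1-x>q0; q1-y>q0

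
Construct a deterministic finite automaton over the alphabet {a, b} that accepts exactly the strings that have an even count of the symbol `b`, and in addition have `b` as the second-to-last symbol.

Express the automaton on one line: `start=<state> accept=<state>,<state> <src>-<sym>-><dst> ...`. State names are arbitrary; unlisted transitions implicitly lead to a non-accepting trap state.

start=s0 accept=s3,s5 s0-a->s0 s0-b->s1 s1-a->s2 s1-b->s3 s2-a->s2 s2-b->s4 s3-a->s5 s3-b->s1 s4-a->s5 s4-b->s1 s5-a->s0 s5-b->s1

Run two small machines in parallel and take their product. The first has 2 states tracking the count of `b`s modulo 2; the second has 7 states tracking the last 2 symbols read. A product state is a pair (one from each), accepting exactly when both do. Equivalent product states are then merged.
6 states suffice.
        a   b  
>  s0   s0  s1 
   s1   s2  s3 
   s2   s2  s4 
 * s3   s5  s1 
   s4   s5  s1 
 * s5   s0  s1 
(> = start, * = accepting)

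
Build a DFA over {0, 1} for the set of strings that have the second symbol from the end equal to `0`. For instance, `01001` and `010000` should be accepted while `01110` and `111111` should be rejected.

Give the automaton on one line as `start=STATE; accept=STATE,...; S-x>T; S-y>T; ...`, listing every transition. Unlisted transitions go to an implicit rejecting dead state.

start=q0; accept=q3,q4; q0-0>q1; q0-1>q2; q1-0>q3; q1-1>q4; q2-0>q5; q2-1>q6; q3-0>q3; q3-1>q4; q4-0>q5; q4-1>q6; q5-0>q3; q5-1>q4; q6-0>q5; q6-1>q6

Because acceptance depends on a position counted from the end, the machine has to buffer the most recent 2 symbols. Make each state the string of the last up-to-2 symbols read; on input `x` shift the window left and append `x`. Accept when the buffered window has length 2 and begins with `0`.
7 states suffice.
        0   1  
>  q0   q1  q2 
   q1   q3  q4 
   q2   q5  q6 
 * q3   q3  q4 
 * q4   q5  q6 
   q5   q3  q4 
   q6   q5  q6 
(> = start, * = accepting)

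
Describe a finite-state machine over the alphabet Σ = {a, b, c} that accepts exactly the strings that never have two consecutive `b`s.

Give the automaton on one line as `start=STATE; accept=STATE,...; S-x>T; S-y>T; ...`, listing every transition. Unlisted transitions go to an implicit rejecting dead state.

Track partial matches of the forbidden pattern `bb`. State q2 is a dead state reached once `bb` has occurred; every other state accepts. q0 means no part of `bb` is currently matched.
        a   b   c  
>* q0   q0  q1  q0 
 * q1   q0  q2  q0 
   q2   q2  q2  q2 
(> = start, * = accepting)

start=q0; accept=q0,q1; q0-a>q0; q0-b>q1; q0-c>q0; q1-a>q0; q1-b>q2; q1-c>q0; q2-a>q2; q2-b>q2; q2-c>q2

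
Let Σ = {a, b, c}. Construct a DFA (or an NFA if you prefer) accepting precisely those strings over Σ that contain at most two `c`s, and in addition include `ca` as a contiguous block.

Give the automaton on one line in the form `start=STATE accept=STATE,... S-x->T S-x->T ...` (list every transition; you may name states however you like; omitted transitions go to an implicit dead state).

start=S0 accept=S2,S5 S0-a->S0 S0-b->S0 S0-c->S1 S1-a->S2 S1-b->S3 S1-c->S4 S2-a->S2 S2-b->S2 S2-c->S5 S3-a->S3 S3-b->S3 S3-c->S4 S4-a->S5 S4-b->S6 S4-c->S7 S5-a->S5 S5-b->S5 S5-c->S8 S6-a->S6 S6-b->S6 S6-c->S7 S7-a->S8 S7-b->S9 S7-c->S7 S8-a->S8 S8-b->S8 S8-c->S8 S9-a->S9 S9-b->S9 S9-c->S7

Run two small machines in parallel and take their product. One (4 states) tracks the count of `c`s, saturating at 3; the other (3 states) tracks whether and how much of `ca` has been seen. Each combined state is a pair, one component from each; accept when both components accept.
10 states suffice.
        a   b   c  
>  S0   S0  S0  S1 
   S1   S2  S3  S4 
 * S2   S2  S2  S5 
   S3   S3  S3  S4 
   S4   S5  S6  S7 
 * S5   S5  S5  S8 
   S6   S6  S6  S7 
   S7   S8  S9  S7 
   S8   S8  S8  S8 
   S9   S9  S9  S7 
(> = start, * = accepting)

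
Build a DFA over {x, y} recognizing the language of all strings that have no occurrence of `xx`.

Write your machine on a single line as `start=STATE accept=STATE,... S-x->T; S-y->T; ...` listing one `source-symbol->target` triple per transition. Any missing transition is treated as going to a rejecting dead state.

This is the complement of 'contains `xx`'. Use the same substring-matching states — S0 through S2 holding how much of `xx` has just been matched — but flip the accepting set: everything except the trap S2 accepts.
With 3 states:
        x   y  
>* S0   S1  S0 
 * S1   S2  S0 
   S2   S2  S2 
(> = start, * = accepting)

start=S0; accept=S0,S1; S0-x->S1; S0-y->S0; S1-x->S2; S1-y->S0; S2-x->S2; S2-y->S2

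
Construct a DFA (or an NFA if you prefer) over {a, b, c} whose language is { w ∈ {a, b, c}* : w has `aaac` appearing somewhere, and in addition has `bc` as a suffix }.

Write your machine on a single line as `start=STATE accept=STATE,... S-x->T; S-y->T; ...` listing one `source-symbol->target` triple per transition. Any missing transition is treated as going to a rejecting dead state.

Run two small machines in parallel and take their product. The first has 5 states tracking whether and how much of `aaac` has been seen; the second has 3 states tracking how much of the suffix `bc` has currently been matched. A product state is a pair (one from each), accepting exactly when both do.
9 states suffice.
        a   b   c  
>  q0   q1  q2  q0 
   q1   q3  q2  q0 
   q2   q1  q2  q4 
   q3   q5  q2  q0 
   q4   q1  q2  q0 
   q5   q5  q2  q6 
   q6   q6  q7  q6 
   q7   q6  q7  q8 
 * q8   q6  q7  q6 
(> = start, * = accepting)

start=q0; accept=q8; q0-a->q1; q0-b->q2; q0-c->q0; q1-a->q3; q1-b->q2; q1-c->q0; q2-a->q1; q2-b->q2; q2-c->q4; q3-a->q5; q3-b->q2; q3-c->q0; q4-a->q1; q4-b->q2; q4-c->q0; q5-a->q5; q5-b->q2; q5-c->q6; q6-a->q6; q6-b->q7; q6-c->q6; q7-a->q6; q7-b->q7; q7-c->q8; q8-a->q6; q8-b->q7; q8-c->q6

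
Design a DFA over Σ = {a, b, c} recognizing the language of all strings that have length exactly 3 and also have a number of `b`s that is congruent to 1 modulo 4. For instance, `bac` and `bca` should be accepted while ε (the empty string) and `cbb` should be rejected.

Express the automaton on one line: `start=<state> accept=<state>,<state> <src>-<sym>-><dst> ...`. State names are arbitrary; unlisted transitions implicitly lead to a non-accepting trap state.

Build one automaton per condition and run them in lockstep. One (5 states) tracks the input length, saturating at 4; the other (4 states) tracks the count of `b`s modulo 4. Each combined state is a pair, one component from each; accept when both components accept.
With 14 states:
          a    b    c  
>  q0     q1   q2   q1 
   q1     q3   q4   q3 
   q2     q4   q5   q4 
   q3     q6   q7   q6 
   q4     q7   q8   q7 
   q5     q8   q9   q8 
   q6    q10  q11  q10 
 * q7    q11  q12  q11 
   q8    q12  q13  q12 
   q9    q13  q10  q13 
   q10   q10  q11  q10 
   q11   q11  q12  q11 
   q12   q12  q13  q12 
   q13   q13  q10  q13 
(> = start, * = accepting)

start=q0 accept=q7 q0-a->q1 q0-b->q2 q0-c->q1 q1-a->q3 q1-b->q4 q1-c->q3 q2-a->q4 q2-b->q5 q2-c->q4 q3-a->q6 q3-b->q7 q3-c->q6 q4-a->q7 q4-b->q8 q4-c->q7 q5-a->q8 q5-b->q9 q5-c->q8 q6-a->q10 q6-b->q11 q6-c->q10 q7-a->q11 q7-b->q12 q7-c->q11 q8-a->q12 q8-b->q13 q8-c->q12 q9-a->q13 q9-b->q10 q9-c->q13 q10-a->q10 q10-b->q11 q10-c->q10 q11-a->q11 q11-b->q12 q11-c->q11 q12-a->q12 q12-b->q13 q12-c->q12 q13-a->q13 q13-b->q10 q13-c->q13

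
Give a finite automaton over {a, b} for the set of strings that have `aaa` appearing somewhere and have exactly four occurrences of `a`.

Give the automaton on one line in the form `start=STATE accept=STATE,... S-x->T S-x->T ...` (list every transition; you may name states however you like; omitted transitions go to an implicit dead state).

Build one automaton per condition and run them in lockstep. The first has 4 states tracking whether and how much of `aaa` has been seen; the second has 6 states tracking the count of `a`s, saturating at 5. A product state is a pair (one from each), accepting exactly when both do. Minimizing collapses redundant product states.
With 9 states:
        a   b  
>  q0   q1  q0 
   q1   q2  q3 
   q2   q4  q5 
   q3   q6  q3 
   q4   q7  q4 
   q5   q5  q5 
   q6   q8  q5 
 * q7   q5  q7 
   q8   q7  q5 
(> = start, * = accepting)

start=q0 accept=q7 q0-a->q1 q0-b->q0 q1-a->q2 q1-b->q3 q2-a->q4 q2-b->q5 q3-a->q6 q3-b->q3 q4-a->q7 q4-b->q4 q5-a->q5 q5-b->q5 q6-a->q8 q6-b->q5 q7-a->q5 q7-b->q7 q8-a->q7 q8-b->q5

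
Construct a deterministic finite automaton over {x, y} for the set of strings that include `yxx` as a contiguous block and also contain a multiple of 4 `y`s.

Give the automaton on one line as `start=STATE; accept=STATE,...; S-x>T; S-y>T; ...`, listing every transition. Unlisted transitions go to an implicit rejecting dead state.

Build one automaton per condition and run them in lockstep. One (4 states) tracks whether and how much of `yxx` has been seen; the other (4 states) tracks the count of `y`s modulo 4. Each combined state is a pair, one component from each; accept when both components accept.
A 13-state machine:
          x    y  
>  q0     q0   q1 
   q1     q2   q3 
   q2     q4   q3 
   q3     q5   q6 
   q4     q4   q7 
   q5     q7   q6 
   q6     q8   q9 
   q7     q7  q10 
   q8    q10   q9 
   q9    q11   q1 
   q10   q10  q12 
   q11   q12   q1 
 * q12   q12   q4 
(> = start, * = accepting)

start=q0; accept=q12; q0-x>q0; q0-y>q1; q1-x>q2; q1-y>q3; q2-x>q4; q2-y>q3; q3-x>q5; q3-y>q6; q4-x>q4; q4-y>q7; q5-x>q7; q5-y>q6; q6-x>q8; q6-y>q9; q7-x>q7; q7-y>q10; q8-x>q10; q8-y>q9; q9-x>q11; q9-y>q1; q10-x>q10; q10-y>q12; q11-x>q12; q11-y>q1; q12-x>q12; q12-y>q4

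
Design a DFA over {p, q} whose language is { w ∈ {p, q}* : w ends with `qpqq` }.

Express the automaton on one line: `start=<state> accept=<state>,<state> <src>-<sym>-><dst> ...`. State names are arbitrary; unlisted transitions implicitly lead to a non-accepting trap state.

Remember how much of `qpqq` the current input suffix matches. State s0 means no match yet; s1 means the last symbol is `q`; s2 means the last 2 symbols are `qp`; s3 means the last 3 symbols are `qpq`; s4 means the last 4 symbols are `qpqq`. Only s4 accepts. On a mismatch, fall back to the longest proper suffix that is still a prefix of `qpqq`.
A 5-state machine:
        p   q  
>  s0   s0  s1 
   s1   s2  s1 
   s2   s0  s3 
   s3   s2  s4 
 * s4   s2  s1 
(> = start, * = accepting)

start=s0 accept=s4 s0-p->s0 s0-q->s1 s1-p->s2 s1-q->s1 s2-p->s0 s2-q->s3 s3-p->s2 s3-q->s4 s4-p->s2 s4-q->s1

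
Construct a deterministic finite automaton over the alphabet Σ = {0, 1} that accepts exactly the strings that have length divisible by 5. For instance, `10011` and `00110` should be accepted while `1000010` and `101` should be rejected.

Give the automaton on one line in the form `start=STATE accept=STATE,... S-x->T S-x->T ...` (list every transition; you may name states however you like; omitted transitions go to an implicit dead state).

start=q0 accept=q0 q0-0->q1 q0-1->q1 q1-0->q2 q1-1->q2 q2-0->q3 q2-1->q3 q3-0->q4 q3-1->q4 q4-0->q0 q4-1->q0

Count input length modulo 5: every symbol advances one step around the cycle q0 → q1 → q2 → q3 → q4 → q0. Accept at q0.
With 5 states:
        0   1  
>* q0   q1  q1 
   q1   q2  q2 
   q2   q3  q3 
   q3   q4  q4 
   q4   q0  q0 
(> = start, * = accepting)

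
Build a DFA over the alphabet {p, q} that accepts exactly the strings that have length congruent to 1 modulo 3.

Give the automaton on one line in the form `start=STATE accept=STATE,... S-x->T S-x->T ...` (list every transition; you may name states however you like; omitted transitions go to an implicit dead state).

start=S0 accept=S1 S0-p->S1 S0-q->S1 S1-p->S2 S1-q->S2 S2-p->S0 S2-q->S0

Only the length mod 3 matters, so use a 3-cycle: from any state, every input symbol moves to the next state, wrapping S2 back to S0. Mark S1 accepting.
A 3-state machine:
        p   q  
>  S0   S1  S1 
 * S1   S2  S2 
   S2   S0  S0 
(> = start, * = accepting)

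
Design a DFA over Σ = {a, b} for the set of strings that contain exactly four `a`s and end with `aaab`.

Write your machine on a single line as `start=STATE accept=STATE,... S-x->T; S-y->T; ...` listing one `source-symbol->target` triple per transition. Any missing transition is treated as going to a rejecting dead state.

Build one automaton per condition and run them in lockstep. One (6 states) tracks the count of `a`s, saturating at 5; the other (5 states) tracks how much of the suffix `aaab` has currently been matched. Each combined state is a pair, one component from each; accept when both components accept. Minimizing collapses redundant product states.
        a   b  
>  q0   q1  q0 
   q1   q2  q1 
   q2   q3  q4 
   q3   q5  q4 
   q4   q4  q4 
   q5   q4  q6 
 * q6   q4  q4 
(> = start, * = accepting)

start=q0; accept=q6; q0-a->q1; q0-b->q0; q1-a->q2; q1-b->q1; q2-a->q3; q2-b->q4; q3-a->q5; q3-b->q4; q4-a->q4; q4-b->q4; q5-a->q4; q5-b->q6; q6-a->q4; q6-b->q4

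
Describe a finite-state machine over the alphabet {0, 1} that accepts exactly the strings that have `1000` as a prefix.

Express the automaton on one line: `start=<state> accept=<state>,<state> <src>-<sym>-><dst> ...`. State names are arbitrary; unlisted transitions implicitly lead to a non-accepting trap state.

Walk along `1000` while the input agrees: from q0 take `1` to q1, and so on. Any deviation drops to the rejecting sink q5. Once q4 is reached the prefix is confirmed and every continuation is accepted.
6 states suffice.
        0   1  
>  q0   q5  q1 
   q1   q2  q5 
   q2   q3  q5 
   q3   q4  q5 
 * q4   q4  q4 
   q5   q5  q5 
(> = start, * = accepting)

start=q0 accept=q4 q0-0->q5 q0-1->q1 q1-0->q2 q1-1->q5 q2-0->q3 q2-1->q5 q3-0->q4 q3-1->q5 q4-0->q4 q4-1->q4 q5-0->q5 q5-1->q5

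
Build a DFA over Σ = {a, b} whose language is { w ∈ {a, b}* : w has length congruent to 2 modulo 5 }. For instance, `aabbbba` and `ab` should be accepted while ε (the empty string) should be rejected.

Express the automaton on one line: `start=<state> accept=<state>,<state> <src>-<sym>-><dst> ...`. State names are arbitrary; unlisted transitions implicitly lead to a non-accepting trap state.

Count input length modulo 5: every symbol advances one step around the cycle S0 → S1 → S2 → S3 → S4 → S0. Accept at S2.
        a   b  
>  S0   S1  S1 
   S1   S2  S2 
 * S2   S3  S3 
   S3   S4  S4 
   S4   S0  S0 
(> = start, * = accepting)

start=S0 accept=S2 S0-a->S1 S0-b->S1 S1-a->S2 S1-b->S2 S2-a->S3 S2-b->S3 S3-a->S4 S3-b->S4 S4-a->S0 S4-b->S0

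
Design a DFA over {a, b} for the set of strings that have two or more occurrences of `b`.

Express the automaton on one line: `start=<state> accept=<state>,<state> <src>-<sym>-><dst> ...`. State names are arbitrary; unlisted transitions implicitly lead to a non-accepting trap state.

Count `b`s, saturating at 3: states S0 through S2 mean 0 through 2 `b`s seen; S3 means more than 2. Each `b` increments (capped at S3); other symbols loop. Accept from {S2, S3}.
With 4 states:
        a   b  
>  S0   S0  S1 
   S1   S1  S2 
 * S2   S2  S3 
 * S3   S3  S3 
(> = start, * = accepting)

start=S0 accept=S2,S3 S0-a->S0 S0-b->S1 S1-a->S1 S1-b->S2 S2-a->S2 S2-b->S3 S3-a->S3 S3-b->S3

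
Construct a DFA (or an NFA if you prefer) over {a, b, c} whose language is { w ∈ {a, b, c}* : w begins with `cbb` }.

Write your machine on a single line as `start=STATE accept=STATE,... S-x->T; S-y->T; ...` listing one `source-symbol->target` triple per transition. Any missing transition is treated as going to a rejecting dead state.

start=q0; accept=q3; q0-a->q4; q0-b->q4; q0-c->q1; q1-a->q4; q1-b->q2; q1-c->q4; q2-a->q4; q2-b->q3; q2-c->q4; q3-a->q3; q3-b->q3; q3-c->q3; q4-a->q4; q4-b->q4; q4-c->q4

Check the first 3 symbols one by one: q0 through q2 record how many have matched `cbb` so far; any wrong symbol goes to the dead state q4. After all 3 match we enter the accepting sink q3.
        a   b   c  
>  q0   q4  q4  q1 
   q1   q4  q2  q4 
   q2   q4  q3  q4 
 * q3   q3  q3  q3 
   q4   q4  q4  q4 
(> = start, * = accepting)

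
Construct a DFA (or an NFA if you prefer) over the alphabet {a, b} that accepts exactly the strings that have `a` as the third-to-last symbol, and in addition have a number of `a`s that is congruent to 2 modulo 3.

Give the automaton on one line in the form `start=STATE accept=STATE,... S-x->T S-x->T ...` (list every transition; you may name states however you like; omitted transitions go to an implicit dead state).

start=q0 accept=q5,q6,q9,q12 q0-a->q1 q0-b->q0 q1-a->q2 q1-b->q3 q2-a->q4 q2-b->q5 q3-a->q6 q3-b->q7 q4-a->q8 q4-b->q0 q5-a->q4 q5-b->q9 q6-a->q4 q6-b->q10 q7-a->q11 q7-b->q7 q8-a->q12 q8-b->q3 q9-a->q4 q9-b->q13 q10-a->q4 q10-b->q9 q11-a->q4 q11-b->q10 q12-a->q4 q12-b->q5 q13-a->q4 q13-b->q13

Build one automaton per condition and run them in lockstep. The first has 15 states tracking the last 3 symbols read; the second has 3 states tracking the count of `a`s modulo 3. A product state is a pair (one from each), accepting exactly when both do. After merging equivalent states the machine shrinks.
          a    b  
>  q0     q1   q0 
   q1     q2   q3 
   q2     q4   q5 
   q3     q6   q7 
   q4     q8   q0 
 * q5     q4   q9 
 * q6     q4  q10 
   q7    q11   q7 
   q8    q12   q3 
 * q9     q4  q13 
   q10    q4   q9 
   q11    q4  q10 
 * q12    q4   q5 
   q13    q4  q13 
(> = start, * = accepting)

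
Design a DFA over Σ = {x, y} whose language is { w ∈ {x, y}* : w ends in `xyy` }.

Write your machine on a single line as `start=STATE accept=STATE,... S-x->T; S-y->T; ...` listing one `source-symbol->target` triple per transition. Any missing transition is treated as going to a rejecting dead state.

Remember how much of `xyy` the current input suffix matches. State S0 means no match yet; S1 means the last symbol is `x`; S2 means the last 2 symbols are `xy`; S3 means the last 3 symbols are `xyy`. Only S3 accepts. On a mismatch, fall back to the longest proper suffix that is still a prefix of `xyy`.
A 4-state machine:
        x   y  
>  S0   S1  S0 
   S1   S1  S2 
   S2   S1  S3 
 * S3   S1  S0 
(> = start, * = accepting)

start=S0; accept=S3; S0-x->S1; S0-y->S0; S1-x->S1; S1-y->S2; S2-x->S1; S2-y->S3; S3-x->S1; S3-y->S0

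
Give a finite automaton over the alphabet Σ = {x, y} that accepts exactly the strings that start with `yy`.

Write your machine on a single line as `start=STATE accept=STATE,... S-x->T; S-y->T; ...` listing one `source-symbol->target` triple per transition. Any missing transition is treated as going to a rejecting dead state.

Check the first 2 symbols one by one: q0 through q1 record how many have matched `yy` so far; any wrong symbol goes to the dead state q3. After all 2 match we enter the accepting sink q2.
4 states suffice.
        x   y  
>  q0   q3  q1 
   q1   q3  q2 
 * q2   q2  q2 
   q3   q3  q3 
(> = start, * = accepting)

start=q0; accept=q2; q0-x->q3; q0-y->q1; q1-x->q3; q1-y->q2; q2-x->q2; q2-y->q2; q3-x->q3; q3-y->q3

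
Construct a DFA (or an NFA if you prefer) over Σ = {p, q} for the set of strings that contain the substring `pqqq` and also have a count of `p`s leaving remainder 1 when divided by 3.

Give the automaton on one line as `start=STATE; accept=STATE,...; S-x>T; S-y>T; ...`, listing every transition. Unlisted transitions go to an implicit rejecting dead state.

start=s0; accept=s9; s0-p>s1; s0-q>s0; s1-p>s2; s1-q>s3; s2-p>s4; s2-q>s5; s3-p>s2; s3-q>s6; s4-p>s1; s4-q>s7; s5-p>s4; s5-q>s8; s6-p>s2; s6-q>s9; s7-p>s1; s7-q>s10; s8-p>s4; s8-q>s11; s9-p>s11; s9-q>s9; s10-p>s1; s10-q>s12; s11-p>s12; s11-q>s11; s12-p>s9; s12-q>s12

Run two small machines in parallel and take their product. The first has 5 states tracking whether and how much of `pqqq` has been seen; the second has 3 states tracking the count of `p`s modulo 3. A product state is a pair (one from each), accepting exactly when both do.
13 states suffice.
          p    q  
>  s0     s1   s0 
   s1     s2   s3 
   s2     s4   s5 
   s3     s2   s6 
   s4     s1   s7 
   s5     s4   s8 
   s6     s2   s9 
   s7     s1  s10 
   s8     s4  s11 
 * s9    s11   s9 
   s10    s1  s12 
   s11   s12  s11 
   s12    s9  s12 
(> = start, * = accepting)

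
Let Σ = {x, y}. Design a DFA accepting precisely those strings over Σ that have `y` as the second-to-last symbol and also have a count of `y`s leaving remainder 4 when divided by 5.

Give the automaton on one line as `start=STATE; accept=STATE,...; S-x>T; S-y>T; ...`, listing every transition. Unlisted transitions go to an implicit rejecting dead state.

Run two small machines in parallel and take their product. The first has 7 states tracking the last 2 symbols read; the second has 5 states tracking the count of `y`s modulo 5. A product state is a pair (one from each), accepting exactly when both do.
With 23 states:
          x    y  
>  s0     s1   s2 
   s1     s3   s4 
   s2     s5   s6 
   s3     s3   s4 
   s4     s5   s6 
   s5     s7   s8 
   s6     s9  s10 
   s7     s7   s8 
   s8     s9  s10 
   s9    s11  s12 
   s10   s13  s14 
   s11   s11  s12 
   s12   s13  s14 
   s13   s15  s16 
 * s14   s17  s18 
   s15   s15  s16 
   s16   s17  s18 
 * s17   s19  s20 
   s18   s21  s22 
   s19   s19  s20 
   s20   s21  s22 
   s21    s3   s4 
   s22    s5   s6 
(> = start, * = accepting)

start=s0; accept=s14,s17; s0-x>s1; s0-y>s2; s1-x>s3; s1-y>s4; s2-x>s5; s2-y>s6; s3-x>s3; s3-y>s4; s4-x>s5; s4-y>s6; s5-x>s7; s5-y>s8; s6-x>s9; s6-y>s10; s7-x>s7; s7-y>s8; s8-x>s9; s8-y>s10; s9-x>s11; s9-y>s12; s10-x>s13; s10-y>s14; s11-x>s11; s11-y>s12; s12-x>s13; s12-y>s14; s13-x>s15; s13-y>s16; s14-x>s17; s14-y>s18; s15-x>s15; s15-y>s16; s16-x>s17; s16-y>s18; s17-x>s19; s17-y>s20; s18-x>s21; s18-y>s22; s19-x>s19; s19-y>s20; s20-x>s21; s20-y>s22; s21-x>s3; s21-y>s4; s22-x>s5; s22-y>s6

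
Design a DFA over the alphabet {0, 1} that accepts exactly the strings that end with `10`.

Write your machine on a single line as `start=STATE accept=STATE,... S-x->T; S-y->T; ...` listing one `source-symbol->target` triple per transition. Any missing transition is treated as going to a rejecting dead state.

Remember how much of `10` the current input suffix matches. State s0 means no match yet; s1 means the last symbol is `1`; s2 means the last 2 symbols are `10`. Only s2 accepts. On a mismatch, fall back to the longest proper suffix that is still a prefix of `10`.
3 states suffice.
        0   1  
>  s0   s0  s1 
   s1   s2  s1 
 * s2   s0  s1 
(> = start, * = accepting)

start=s0; accept=s2; s0-0->s0; s0-1->s1; s1-0->s2; s1-1->s1; s2-0->s0; s2-1->s1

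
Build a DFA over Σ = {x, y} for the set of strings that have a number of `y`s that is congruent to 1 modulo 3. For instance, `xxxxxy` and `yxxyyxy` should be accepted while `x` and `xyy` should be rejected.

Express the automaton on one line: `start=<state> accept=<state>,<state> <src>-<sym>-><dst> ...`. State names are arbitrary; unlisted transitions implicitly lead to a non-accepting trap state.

start=q0 accept=q1 q0-x->q0 q0-y->q1 q1-x->q1 q1-y->q2 q2-x->q2 q2-y->q0

Keep the running count of `y`s modulo 3: each `y` advances along the cycle q0 → q1 → q2 → q0 while other symbols loop. Accept at q1.
A 3-state machine:
        x   y  
>  q0   q0  q1 
 * q1   q1  q2 
   q2   q2  q0 
(> = start, * = accepting)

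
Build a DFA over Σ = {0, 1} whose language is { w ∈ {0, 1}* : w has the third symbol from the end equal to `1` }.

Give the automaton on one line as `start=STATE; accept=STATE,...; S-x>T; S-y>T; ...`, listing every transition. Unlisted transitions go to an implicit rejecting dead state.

A DFA must remember the last 3 symbols (since which symbol is third-to-last isn't known until the input ends). Use one state per possible window of the last ≤3 symbols; accept from those whose window starts with `1`.
With 15 states:
          0    1  
>  q0     q1   q2 
   q1     q3   q4 
   q2     q5   q6 
   q3     q7   q8 
   q4     q9  q10 
   q5    q11  q12 
   q6    q13  q14 
   q7     q7   q8 
   q8     q9  q10 
   q9    q11  q12 
   q10   q13  q14 
 * q11    q7   q8 
 * q12    q9  q10 
 * q13   q11  q12 
 * q14   q13  q14 
(> = start, * = accepting)

start=q0; accept=q11,q12,q13,q14; q0-0>q1; q0-1>q2; q1-0>q3; q1-1>q4; q2-0>q5; q2-1>q6; q3-0>q7; q3-1>q8; q4-0>q9; q4-1>q10; q5-0>q11; q5-1>q12; q6-0>q13; q6-1>q14; q7-0>q7; q7-1>q8; q8-0>q9; q8-1>q10; q9-0>q11; q9-1>q12; q10-0>q13; q10-1>q14; q11-0>q7; q11-1>q8; q12-0>q9; q12-1>q10; q13-0>q11; q13-1>q12; q14-0>q13; q14-1>q14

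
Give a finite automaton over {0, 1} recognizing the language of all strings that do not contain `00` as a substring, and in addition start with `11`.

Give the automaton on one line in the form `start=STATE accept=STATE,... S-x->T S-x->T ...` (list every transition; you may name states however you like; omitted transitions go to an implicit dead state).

Run two small machines in parallel and take their product. One (3 states) tracks partial matches of the forbidden pattern `00`; the other (4 states) tracks whether the input so far still matches the prefix `11`. Each combined state is a pair, one component from each; accept when both components accept. Minimizing collapses redundant product states.
A 5-state machine:
        0   1  
>  S0   S1  S2 
   S1   S1  S1 
   S2   S1  S3 
 * S3   S4  S3 
 * S4   S1  S3 
(> = start, * = accepting)

start=S0 accept=S3,S4 S0-0->S1 S0-1->S2 S1-0->S1 S1-1->S1 S2-0->S1 S2-1->S3 S3-0->S4 S3-1->S3 S4-0->S1 S4-1->S3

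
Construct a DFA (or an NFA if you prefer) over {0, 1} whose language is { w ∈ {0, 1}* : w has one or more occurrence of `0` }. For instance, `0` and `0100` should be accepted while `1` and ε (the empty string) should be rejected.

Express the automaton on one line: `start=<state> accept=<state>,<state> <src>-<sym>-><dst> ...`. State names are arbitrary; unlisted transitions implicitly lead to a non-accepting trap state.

start=s0 accept=s1,s2 s0-0->s1 s0-1->s0 s1-0->s2 s1-1->s1 s2-0->s2 s2-1->s2

Only the number of `0`s matters, and only up to 2. Make a chain s0 → s1 → s2 advanced by each `0` (with s2 absorbing); every other symbol self-loops. The accepting set is {s1, s2}.
With 3 states:
        0   1  
>  s0   s1  s0 
 * s1   s2  s1 
 * s2   s2  s2 
(> = start, * = accepting)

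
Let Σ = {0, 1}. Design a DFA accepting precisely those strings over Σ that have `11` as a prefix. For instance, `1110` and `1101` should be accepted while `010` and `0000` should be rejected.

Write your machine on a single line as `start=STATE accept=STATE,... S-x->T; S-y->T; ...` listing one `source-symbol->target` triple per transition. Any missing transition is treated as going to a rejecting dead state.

start=q0; accept=q2; q0-0->q3; q0-1->q1; q1-0->q3; q1-1->q2; q2-0->q2; q2-1->q2; q3-0->q3; q3-1->q3

Check the first 2 symbols one by one: q0 through q1 record how many have matched `11` so far; any wrong symbol goes to the dead state q3. After all 2 match we enter the accepting sink q2.
With 4 states:
        0   1  
>  q0   q3  q1 
   q1   q3  q2 
 * q2   q2  q2 
   q3   q3  q3 
(> = start, * = accepting)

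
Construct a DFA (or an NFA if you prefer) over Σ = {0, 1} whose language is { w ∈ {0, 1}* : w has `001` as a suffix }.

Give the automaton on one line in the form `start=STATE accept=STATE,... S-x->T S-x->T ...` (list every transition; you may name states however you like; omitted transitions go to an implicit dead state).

Remember how much of `001` the current input suffix matches. State s0 means no match yet; s1 means the last symbol is `0`; s2 means the last 2 symbols are `00`; s3 means the last 3 symbols are `001`. Only s3 accepts. On a mismatch, fall back to the longest proper suffix that is still a prefix of `001`.
A 4-state machine:
        0   1  
>  s0   s1  s0 
   s1   s2  s0 
   s2   s2  s3 
 * s3   s1  s0 
(> = start, * = accepting)

start=s0 accept=s3 s0-0->s1 s0-1->s0 s1-0->s2 s1-1->s0 s2-0->s2 s2-1->s3 s3-0->s1 s3-1->s0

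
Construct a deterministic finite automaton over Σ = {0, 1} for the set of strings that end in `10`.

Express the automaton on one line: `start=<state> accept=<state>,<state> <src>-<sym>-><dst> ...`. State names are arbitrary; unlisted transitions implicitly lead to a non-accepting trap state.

Remember how much of `10` the current input suffix matches. State S0 means no match yet; S1 means the last symbol is `1`; S2 means the last 2 symbols are `10`. Only S2 accepts. On a mismatch, fall back to the longest proper suffix that is still a prefix of `10`.
With 3 states:
        0   1  
>  S0   S0  S1 
   S1   S2  S1 
 * S2   S0  S1 
(> = start, * = accepting)

start=S0 accept=S2 S0-0->S0 S0-1->S1 S1-0->S2 S1-1->S1 S2-0->S0 S2-1->S1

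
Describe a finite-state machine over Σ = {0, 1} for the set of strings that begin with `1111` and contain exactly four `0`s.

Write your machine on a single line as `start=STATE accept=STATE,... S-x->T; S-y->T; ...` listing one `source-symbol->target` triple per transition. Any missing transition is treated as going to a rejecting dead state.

Build one automaton per condition and run them in lockstep. The first has 6 states tracking whether the input so far still matches the prefix `1111`; the second has 6 states tracking the count of `0`s, saturating at 5. A product state is a pair (one from each), accepting exactly when both do. Minimizing collapses redundant product states.
        0   1  
>  q0   q1  q2 
   q1   q1  q1 
   q2   q1  q3 
   q3   q1  q4 
   q4   q1  q5 
   q5   q6  q5 
   q6   q7  q6 
   q7   q8  q7 
   q8   q9  q8 
 * q9   q1  q9 
(> = start, * = accepting)

start=q0; accept=q9; q0-0->q1; q0-1->q2; q1-0->q1; q1-1->q1; q2-0->q1; q2-1->q3; q3-0->q1; q3-1->q4; q4-0->q1; q4-1->q5; q5-0->q6; q5-1->q5; q6-0->q7; q6-1->q6; q7-0->q8; q7-1->q7; q8-0->q9; q8-1->q8; q9-0->q1; q9-1->q9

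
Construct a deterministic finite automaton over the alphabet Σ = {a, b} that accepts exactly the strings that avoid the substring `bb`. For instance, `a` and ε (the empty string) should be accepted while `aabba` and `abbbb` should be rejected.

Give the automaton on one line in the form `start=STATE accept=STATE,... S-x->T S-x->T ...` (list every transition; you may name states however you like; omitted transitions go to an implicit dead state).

start=S0 accept=S0,S1 S0-a->S0 S0-b->S1 S1-a->S0 S1-b->S2 S2-a->S2 S2-b->S2

This is the complement of 'contains `bb`'. Use the same substring-matching states — S0 through S2 holding how much of `bb` has just been matched — but flip the accepting set: everything except the trap S2 accepts.
        a   b  
>* S0   S0  S1 
 * S1   S0  S2 
   S2   S2  S2 
(> = start, * = accepting)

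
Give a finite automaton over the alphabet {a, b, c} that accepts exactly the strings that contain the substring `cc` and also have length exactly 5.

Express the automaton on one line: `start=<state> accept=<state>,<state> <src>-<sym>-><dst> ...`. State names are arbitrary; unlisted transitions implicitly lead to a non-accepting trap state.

Build one automaton per condition and run them in lockstep. One (3 states) tracks whether and how much of `cc` has been seen; the other (7 states) tracks the input length, saturating at 6. Each combined state is a pair, one component from each; accept when both components accept. After merging equivalent states the machine shrinks.
With 13 states:
          a    b    c  
>  q0     q1   q1   q2 
   q1     q3   q3   q4 
   q2     q3   q3   q5 
   q3     q6   q6   q7 
   q4     q6   q6   q8 
   q5     q8   q8   q8 
   q6     q9   q9  q10 
   q7     q9   q9  q11 
   q8    q11  q11  q11 
   q9     q9   q9   q9 
   q10    q9   q9  q12 
   q11   q12  q12  q12 
 * q12    q9   q9   q9 
(> = start, * = accepting)

start=q0 accept=q12 q0-a->q1 q0-b->q1 q0-c->q2 q1-a->q3 q1-b->q3 q1-c->q4 q2-a->q3 q2-b->q3 q2-c->q5 q3-a->q6 q3-b->q6 q3-c->q7 q4-a->q6 q4-b->q6 q4-c->q8 q5-a->q8 q5-b->q8 q5-c->q8 q6-a->q9 q6-b->q9 q6-c->q10 q7-a->q9 q7-b->q9 q7-c->q11 q8-a->q11 q8-b->q11 q8-c->q11 q9-a->q9 q9-b->q9 q9-c->q9 q10-a->q9 q10-b->q9 q10-c->q12 q11-a->q12 q11-b->q12 q11-c->q12 q12-a->q9 q12-b->q9 q12-c->q9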